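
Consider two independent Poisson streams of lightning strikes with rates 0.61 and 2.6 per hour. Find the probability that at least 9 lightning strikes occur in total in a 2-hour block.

Independent Poisson processes superpose: combined rate λ = 0.61 + 2.6 = 3.21 per hour.
Over the interval, μ = 3.21 × 2 = 6.42 (a 2-hour block = 2 hours).
P(N ≥ 9) = 1 − P(N ≤ 8) ≈ 0.1990.

0.1990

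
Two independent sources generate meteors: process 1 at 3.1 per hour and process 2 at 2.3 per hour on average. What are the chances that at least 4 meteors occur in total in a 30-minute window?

Independent Poisson processes superpose: combined rate λ = 3.1 + 2.3 = 5.4 per hour.
Over the interval, μ = 5.4 × 0.5 = 2.7 (a 30-minute window = 0.5 hours).
P(N ≥ 4) = 1 − P(N ≤ 3) ≈ 0.2859.

0.2859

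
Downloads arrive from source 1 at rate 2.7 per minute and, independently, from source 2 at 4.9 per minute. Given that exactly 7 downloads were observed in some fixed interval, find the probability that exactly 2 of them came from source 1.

Given the total, each event is independently from source 1 with probability p = λ_1/(λ_1+λ_2) = 2.7/7.6 ≈ 0.3553.
So K ~ Binomial(7, 2.7/7.6): P(K = 2) = C(7,2) · (2.7/7.6)^2 · (4.9/7.6)^5 ≈ 0.2953.

0.2953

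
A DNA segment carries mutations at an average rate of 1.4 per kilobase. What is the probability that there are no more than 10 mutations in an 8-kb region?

0.4362

Over the interval, μ = 1.4 × 8 = 11.2 (an 8-kb region = 8 kilobases).
P(N ≤ 10) = Σ_{j=0}^{10} e^(−μ) μ^j/j! ≈ 0.4362.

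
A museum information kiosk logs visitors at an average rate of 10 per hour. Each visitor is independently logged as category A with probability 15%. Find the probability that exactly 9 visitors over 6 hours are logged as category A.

Thinning: the visitors that are logged as category A themselves form a Poisson process with rate 0.15 × 10 = 1.5 per hour.
Over the interval, μ = 1.5 × 6 = 9 (6 hours).
P(N = 9) = e^(−9) · 9^9/9! ≈ 0.1318.

0.1318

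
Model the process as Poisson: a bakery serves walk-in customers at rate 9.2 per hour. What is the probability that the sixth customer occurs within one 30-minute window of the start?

0.3142

Over the interval, μ = 9.2 × 0.5 = 4.6 (a 30-minute window = 0.5 hours).
The sixth arrival falls in the interval iff at least 6 events occur there: P(S_6 ≤ t) = P(N ≥ 6) = 1 − P(N ≤ 5) ≈ 0.3142.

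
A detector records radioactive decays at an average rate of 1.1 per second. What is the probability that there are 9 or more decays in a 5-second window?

0.1056

Over the interval, μ = 1.1 × 5 = 5.5 (a 5-second window = 5 seconds).
P(N ≥ 9) = 1 − P(N ≤ 8) = 1 − Σ_{j=0}^{8} e^(−μ) μ^j/j! ≈ 0.1056.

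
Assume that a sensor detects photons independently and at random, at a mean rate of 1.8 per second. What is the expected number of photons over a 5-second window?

9

E[N] = λt = 1.8 × 5 = 9 (a 5-second window = 5 seconds).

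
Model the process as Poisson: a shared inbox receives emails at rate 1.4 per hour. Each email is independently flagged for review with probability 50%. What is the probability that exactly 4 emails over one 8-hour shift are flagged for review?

0.1515

Thinning: the emails that are flagged for review themselves form a Poisson process with rate 0.5 × 1.4 = 0.7 per hour.
Over the interval, μ = 0.7 × 8 = 5.6 (an 8-hour shift = 8 hours).
P(N = 4) = e^(−5.6) · 5.6^4/4! ≈ 0.1515.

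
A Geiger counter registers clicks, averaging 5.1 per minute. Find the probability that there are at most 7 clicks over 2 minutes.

0.2027

Over the interval, μ = 5.1 × 2 = 10.2 (2 minutes).
P(N ≤ 7) = Σ_{j=0}^{7} e^(−μ) μ^j/j! ≈ 0.2027.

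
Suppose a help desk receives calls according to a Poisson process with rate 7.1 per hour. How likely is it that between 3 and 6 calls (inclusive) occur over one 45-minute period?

0.6135

Over the interval, μ = 7.1 × 0.75 = 5.325 (a 45-minute period = 0.75 hours).
P(3 ≤ N ≤ 6) = Σ_{j=3}^{6} e^(−5.325) · 5.325^j/j! ≈ 0.6135.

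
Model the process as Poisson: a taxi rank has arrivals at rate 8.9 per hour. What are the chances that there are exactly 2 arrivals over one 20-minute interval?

Over the interval, μ = 8.9 × 1/3 ≈ 2.96667 (a 20-minute interval = 1/3 hours).
P(N = 2) = e^(−μ) μ^2/2! = e^(−2.96667) · 2.96667^2/2 ≈ 0.2265.

0.2265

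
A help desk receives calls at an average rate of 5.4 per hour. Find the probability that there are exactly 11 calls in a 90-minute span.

0.0749

Over the interval, μ = 5.4 × 1.5 = 8.1 (a 90-minute span = 1.5 hours).
P(N = 11) = e^(−μ) μ^11/11! = e^(−8.1) · 8.1^11/39916800 ≈ 0.0749.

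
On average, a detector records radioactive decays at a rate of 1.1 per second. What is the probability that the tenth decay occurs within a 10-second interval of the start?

0.6595

Over the interval, μ = 1.1 × 10 = 11 (a 10-second interval = 10 seconds).
The tenth arrival falls in the interval iff at least 10 events occur there: P(S_10 ≤ t) = P(N ≥ 10) = 1 − P(N ≤ 9) ≈ 0.6595.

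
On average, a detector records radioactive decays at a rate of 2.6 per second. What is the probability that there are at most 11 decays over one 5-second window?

0.3532

Over the interval, μ = 2.6 × 5 = 13 (a 5-second window = 5 seconds).
P(N ≤ 11) = Σ_{j=0}^{11} e^(−μ) μ^j/j! ≈ 0.3532.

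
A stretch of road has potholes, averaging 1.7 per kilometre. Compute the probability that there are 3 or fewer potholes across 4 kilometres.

0.0928

Over the interval, μ = 1.7 × 4 = 6.8 (4 kilometres).
P(N ≤ 3) = Σ_{j=0}^{3} e^(−μ) μ^j/j! ≈ 0.0928.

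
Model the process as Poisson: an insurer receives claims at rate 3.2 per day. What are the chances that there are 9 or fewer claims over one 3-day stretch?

0.5089

Over the interval, μ = 3.2 × 3 = 9.6 (a 3-day stretch = 3 days).
P(N ≤ 9) = Σ_{j=0}^{9} e^(−μ) μ^j/j! ≈ 0.5089.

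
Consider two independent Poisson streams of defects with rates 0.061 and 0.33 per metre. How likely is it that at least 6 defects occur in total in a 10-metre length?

0.2010

Independent Poisson processes superpose: combined rate λ = 0.061 + 0.33 = 0.391 per metre.
Over the interval, μ = 0.391 × 10 = 3.91 (a 10-metre length = 10 metres).
P(N ≥ 6) = 1 − P(N ≤ 5) ≈ 0.2010.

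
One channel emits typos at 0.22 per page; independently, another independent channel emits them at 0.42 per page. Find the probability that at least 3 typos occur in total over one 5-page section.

Independent Poisson processes superpose: combined rate λ = 0.22 + 0.42 = 0.64 per page.
Over the interval, μ = 0.64 × 5 = 3.2 (a 5-page section = 5 pages).
P(N ≥ 3) = 1 − P(N ≤ 2) ≈ 0.6201.

0.6201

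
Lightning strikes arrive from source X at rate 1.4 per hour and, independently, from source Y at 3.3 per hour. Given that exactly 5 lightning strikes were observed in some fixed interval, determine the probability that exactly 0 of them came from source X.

Given the total, each event is independently from source X with probability p = λ_X/(λ_X+λ_Y) = 1.4/4.7 ≈ 0.2979.
So K ~ Binomial(5, 1.4/4.7): P(K = 0) = C(5,0) · (1.4/4.7)^0 · (3.3/4.7)^5 ≈ 0.1706.

0.1706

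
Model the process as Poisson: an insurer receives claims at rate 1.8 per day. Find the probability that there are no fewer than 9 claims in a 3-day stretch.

Over the interval, μ = 1.8 × 3 = 5.4 (a 3-day stretch = 3 days).
P(N ≥ 9) = 1 − P(N ≤ 8) = 1 − Σ_{j=0}^{8} e^(−μ) μ^j/j! ≈ 0.0973.

0.0973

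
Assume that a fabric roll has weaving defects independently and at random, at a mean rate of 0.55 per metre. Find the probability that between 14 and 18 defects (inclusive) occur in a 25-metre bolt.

0.4048

Over the interval, μ = 0.55 × 25 = 13.75 (a 25-metre bolt = 25 metres).
P(14 ≤ N ≤ 18) = Σ_{j=14}^{18} e^(−13.75) · 13.75^j/j! ≈ 0.4048.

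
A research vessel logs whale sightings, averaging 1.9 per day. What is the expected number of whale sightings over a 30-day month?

57

E[N] = λt = 1.9 × 30 = 57 (a 30-day month = 30 days).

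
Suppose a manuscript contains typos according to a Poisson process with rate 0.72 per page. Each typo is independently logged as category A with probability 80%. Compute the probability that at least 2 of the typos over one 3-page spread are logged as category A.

0.5154

Thinning: the typos that are logged as category A themselves form a Poisson process with rate 0.8 × 0.72 = 0.576 per page.
Over the interval, μ = 0.576 × 3 = 1.728 (a 3-page spread = 3 pages).
P(N ≥ 2) = 1 − P(N ≤ 1) ≈ 0.5154.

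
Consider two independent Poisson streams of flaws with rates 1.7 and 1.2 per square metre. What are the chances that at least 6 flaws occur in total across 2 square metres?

Independent Poisson processes superpose: combined rate λ = 1.7 + 1.2 = 2.9 per square metre.
Over the interval, μ = 2.9 × 2 = 5.8 (2 square metres).
P(N ≥ 6) = 1 − P(N ≤ 5) ≈ 0.5217.

0.5217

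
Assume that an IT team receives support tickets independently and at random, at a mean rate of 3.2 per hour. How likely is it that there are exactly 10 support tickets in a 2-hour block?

Over the interval, μ = 3.2 × 2 = 6.4 (a 2-hour block = 2 hours).
P(N = 10) = e^(−μ) μ^10/10! = e^(−6.4) · 6.4^10/3628800 ≈ 0.0528.

0.0528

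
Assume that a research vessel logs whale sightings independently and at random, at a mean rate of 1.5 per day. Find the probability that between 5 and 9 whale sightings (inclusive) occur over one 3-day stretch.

0.4508

Over the interval, μ = 1.5 × 3 = 4.5 (a 3-day stretch = 3 days).
P(5 ≤ N ≤ 9) = Σ_{j=5}^{9} e^(−4.5) · 4.5^j/j! ≈ 0.4508.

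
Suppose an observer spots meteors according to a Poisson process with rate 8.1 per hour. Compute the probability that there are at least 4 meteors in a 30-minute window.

0.5762

Over the interval, μ = 8.1 × 0.5 = 4.05 (a 30-minute window = 0.5 hours).
P(N ≥ 4) = 1 − P(N ≤ 3) = 1 − Σ_{j=0}^{3} e^(−μ) μ^j/j! ≈ 0.5762.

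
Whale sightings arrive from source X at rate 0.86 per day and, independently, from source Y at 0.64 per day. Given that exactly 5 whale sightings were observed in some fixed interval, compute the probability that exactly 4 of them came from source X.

0.2305

Given the total, each event is independently from source X with probability p = λ_X/(λ_X+λ_Y) = 0.86/1.5 ≈ 0.5733.
So K ~ Binomial(5, 0.86/1.5): P(K = 4) = C(5,4) · (0.86/1.5)^4 · (0.64/1.5)^1 ≈ 0.2305.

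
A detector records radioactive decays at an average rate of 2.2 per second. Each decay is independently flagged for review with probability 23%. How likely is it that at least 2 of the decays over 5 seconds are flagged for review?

Thinning: the decays that are flagged for review themselves form a Poisson process with rate 0.23 × 2.2 = 0.506 per second.
Over the interval, μ = 0.506 × 5 = 2.53 (5 seconds).
P(N ≥ 2) = 1 − P(N ≤ 1) ≈ 0.7188.

0.7188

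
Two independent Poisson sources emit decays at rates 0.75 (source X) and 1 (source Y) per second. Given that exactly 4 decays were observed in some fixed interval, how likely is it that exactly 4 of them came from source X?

Given the total, each event is independently from source X with probability p = λ_X/(λ_X+λ_Y) = 0.75/1.75 ≈ 0.4286.
So K ~ Binomial(4, 0.75/1.75): P(K = 4) = C(4,4) · (0.75/1.75)^4 · (1/1.75)^0 ≈ 0.0337.

0.0337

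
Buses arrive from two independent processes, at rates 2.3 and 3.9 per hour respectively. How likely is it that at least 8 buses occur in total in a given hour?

Independent Poisson processes superpose: combined rate λ = 2.3 + 3.9 = 6.2 per hour.
So μ = 6.2.
P(N ≥ 8) = 1 − P(N ≤ 7) ≈ 0.2840.

0.2840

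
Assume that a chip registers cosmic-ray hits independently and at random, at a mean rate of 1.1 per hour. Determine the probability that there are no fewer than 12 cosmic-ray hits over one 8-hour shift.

Over the interval, μ = 1.1 × 8 = 8.8 (an 8-hour shift = 8 hours).
P(N ≥ 12) = 1 − P(N ≤ 11) = 1 − Σ_{j=0}^{11} e^(−μ) μ^j/j! ≈ 0.1780.

0.1780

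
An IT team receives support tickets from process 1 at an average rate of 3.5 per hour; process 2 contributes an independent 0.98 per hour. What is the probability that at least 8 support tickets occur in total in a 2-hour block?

0.6714

Independent Poisson processes superpose: combined rate λ = 3.5 + 0.98 = 4.48 per hour.
Over the interval, μ = 4.48 × 2 = 8.96 (a 2-hour block = 2 hours).
P(N ≥ 8) = 1 − P(N ≤ 7) ≈ 0.6714.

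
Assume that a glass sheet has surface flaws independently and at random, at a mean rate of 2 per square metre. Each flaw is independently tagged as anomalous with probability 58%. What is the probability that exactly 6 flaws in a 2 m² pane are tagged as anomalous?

Thinning: the flaws that are tagged as anomalous themselves form a Poisson process with rate 0.58 × 2 = 1.16 per square metre.
Over the interval, μ = 1.16 × 2 = 2.32 (a 2 m² pane = 2 square metres).
P(N = 6) = e^(−2.32) · 2.32^6/6! ≈ 0.0213.

0.0213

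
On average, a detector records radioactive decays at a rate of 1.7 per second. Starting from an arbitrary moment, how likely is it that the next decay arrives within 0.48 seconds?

0.5578

Inter-arrival times are exponential with rate λ = 1.7 per second.
P(T ≤ 0.48) = 1 − e^(−λt) = 1 − e^(−1.7 × 0.48) = 1 − e^(−0.816) ≈ 0.5578.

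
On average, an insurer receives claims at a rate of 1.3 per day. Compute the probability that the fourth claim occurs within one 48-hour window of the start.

Over the interval, μ = 1.3 × 2 = 2.6 (a 48-hour window = 2 days).
The fourth arrival falls in the interval iff at least 4 events occur there: P(S_4 ≤ t) = P(N ≥ 4) = 1 − P(N ≤ 3) ≈ 0.2640.

0.2640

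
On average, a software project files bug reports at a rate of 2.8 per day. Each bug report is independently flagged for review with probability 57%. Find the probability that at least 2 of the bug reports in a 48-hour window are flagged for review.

0.8278

Thinning: the bug reports that are flagged for review themselves form a Poisson process with rate 0.57 × 2.8 = 1.596 per day.
Over the interval, μ = 1.596 × 2 = 3.192 (a 48-hour window = 2 days).
P(N ≥ 2) = 1 − P(N ≤ 1) ≈ 0.8278.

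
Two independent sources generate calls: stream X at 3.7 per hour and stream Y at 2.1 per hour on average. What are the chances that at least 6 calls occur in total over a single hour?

0.5217

Independent Poisson processes superpose: combined rate λ = 3.7 + 2.1 = 5.8 per hour.
So μ = 5.8.
P(N ≥ 6) = 1 − P(N ≤ 5) ≈ 0.5217.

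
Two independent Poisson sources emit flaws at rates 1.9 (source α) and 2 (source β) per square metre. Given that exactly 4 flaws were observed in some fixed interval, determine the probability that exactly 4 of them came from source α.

0.0563

Given the total, each event is independently from source α with probability p = λ_α/(λ_α+λ_β) = 1.9/3.9 ≈ 0.4872.
So K ~ Binomial(4, 1.9/3.9): P(K = 4) = C(4,4) · (1.9/3.9)^4 · (2/3.9)^0 ≈ 0.0563.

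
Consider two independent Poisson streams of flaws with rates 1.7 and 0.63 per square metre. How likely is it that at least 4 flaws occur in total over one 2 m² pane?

0.6840

Independent Poisson processes superpose: combined rate λ = 1.7 + 0.63 = 2.33 per square metre.
Over the interval, μ = 2.33 × 2 = 4.66 (a 2 m² pane = 2 square metres).
P(N ≥ 4) = 1 − P(N ≤ 3) ≈ 0.6840.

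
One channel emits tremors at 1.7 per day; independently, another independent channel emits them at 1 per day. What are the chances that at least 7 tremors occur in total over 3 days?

0.6987

Independent Poisson processes superpose: combined rate λ = 1.7 + 1 = 2.7 per day.
Over the interval, μ = 2.7 × 3 = 8.1 (3 days).
P(N ≥ 7) = 1 − P(N ≤ 6) ≈ 0.6987.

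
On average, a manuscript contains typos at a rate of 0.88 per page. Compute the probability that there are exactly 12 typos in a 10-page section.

0.0679

Over the interval, μ = 0.88 × 10 = 8.8 (a 10-page section = 10 pages).
P(N = 12) = e^(−μ) μ^12/12! = e^(−8.8) · 8.8^12/479001600 ≈ 0.0679.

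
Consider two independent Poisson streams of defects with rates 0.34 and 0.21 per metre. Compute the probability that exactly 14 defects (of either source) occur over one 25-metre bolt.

0.1057

Independent Poisson processes superpose: combined rate λ = 0.34 + 0.21 = 0.55 per metre.
Over the interval, μ = 0.55 × 25 = 13.75 (a 25-metre bolt = 25 metres).
P(N = 14) = e^(−13.75) · 13.75^14/14! ≈ 0.1057.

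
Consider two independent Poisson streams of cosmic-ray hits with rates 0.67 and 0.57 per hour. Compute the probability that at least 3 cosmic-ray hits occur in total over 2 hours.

Independent Poisson processes superpose: combined rate λ = 0.67 + 0.57 = 1.24 per hour.
Over the interval, μ = 1.24 × 2 = 2.48 (2 hours).
P(N ≥ 3) = 1 − P(N ≤ 2) ≈ 0.4510.

0.4510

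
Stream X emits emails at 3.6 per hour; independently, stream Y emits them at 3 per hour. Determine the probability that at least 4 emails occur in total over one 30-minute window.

Independent Poisson processes superpose: combined rate λ = 3.6 + 3 = 6.6 per hour.
Over the interval, μ = 6.6 × 0.5 = 3.3 (a 30-minute window = 0.5 hours).
P(N ≥ 4) = 1 − P(N ≤ 3) ≈ 0.4197.

0.4197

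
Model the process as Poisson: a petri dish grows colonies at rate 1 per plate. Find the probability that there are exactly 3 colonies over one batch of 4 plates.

Over the interval, μ = 1 × 4 = 4 (a batch of 4 plates = 4 plates).
P(N = 3) = e^(−μ) μ^3/3! = e^(−4) · 4^3/6 ≈ 0.1954.

0.1954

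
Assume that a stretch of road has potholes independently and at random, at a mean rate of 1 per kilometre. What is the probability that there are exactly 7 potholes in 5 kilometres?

Over the interval, μ = 1 × 5 = 5 (5 kilometres).
P(N = 7) = e^(−μ) μ^7/7! = e^(−5) · 5^7/5040 ≈ 0.1044.

0.1044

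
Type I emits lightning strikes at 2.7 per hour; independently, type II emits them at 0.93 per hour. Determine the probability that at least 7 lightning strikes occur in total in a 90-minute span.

0.3053

Independent Poisson processes superpose: combined rate λ = 2.7 + 0.93 = 3.63 per hour.
Over the interval, μ = 3.63 × 1.5 = 5.445 (a 90-minute span = 1.5 hours).
P(N ≥ 7) = 1 − P(N ≤ 6) ≈ 0.3053.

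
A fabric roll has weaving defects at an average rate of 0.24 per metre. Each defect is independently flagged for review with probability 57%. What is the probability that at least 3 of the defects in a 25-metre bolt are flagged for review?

Thinning: the defects that are flagged for review themselves form a Poisson process with rate 0.57 × 0.24 = 0.1368 per metre.
Over the interval, μ = 0.1368 × 25 = 3.42 (a 25-metre bolt = 25 metres).
P(N ≥ 3) = 1 − P(N ≤ 2) ≈ 0.6641.

0.6641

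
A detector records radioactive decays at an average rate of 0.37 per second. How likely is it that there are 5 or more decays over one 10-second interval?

Over the interval, μ = 0.37 × 10 = 3.7 (a 10-second interval = 10 seconds).
P(N ≥ 5) = 1 − P(N ≤ 4) = 1 − Σ_{j=0}^{4} e^(−μ) μ^j/j! ≈ 0.3128.

0.3128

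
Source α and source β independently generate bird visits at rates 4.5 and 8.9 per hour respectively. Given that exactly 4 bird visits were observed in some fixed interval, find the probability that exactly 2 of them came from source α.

Given the total, each event is independently from source α with probability p = λ_α/(λ_α+λ_β) = 4.5/13.4 ≈ 0.3358.
So K ~ Binomial(4, 4.5/13.4): P(K = 2) = C(4,2) · (4.5/13.4)^2 · (8.9/13.4)^2 ≈ 0.2985.

0.2985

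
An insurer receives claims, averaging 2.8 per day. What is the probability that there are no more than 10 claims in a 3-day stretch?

0.7743

Over the interval, μ = 2.8 × 3 = 8.4 (a 3-day stretch = 3 days).
P(N ≤ 10) = Σ_{j=0}^{10} e^(−μ) μ^j/j! ≈ 0.7743.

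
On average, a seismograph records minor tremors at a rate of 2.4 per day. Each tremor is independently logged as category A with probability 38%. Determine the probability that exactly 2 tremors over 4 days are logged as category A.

Thinning: the tremors that are logged as category A themselves form a Poisson process with rate 0.38 × 2.4 = 0.912 per day.
Over the interval, μ = 0.912 × 4 = 3.648 (4 days).
P(N = 2) = e^(−3.648) · 3.648^2/2! ≈ 0.1733.

0.1733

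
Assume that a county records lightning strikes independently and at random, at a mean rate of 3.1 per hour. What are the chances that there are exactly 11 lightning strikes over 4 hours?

Over the interval, μ = 3.1 × 4 = 12.4 (4 hours).
P(N = 11) = e^(−μ) μ^11/11! = e^(−12.4) · 12.4^11/39916800 ≈ 0.1100.

0.1100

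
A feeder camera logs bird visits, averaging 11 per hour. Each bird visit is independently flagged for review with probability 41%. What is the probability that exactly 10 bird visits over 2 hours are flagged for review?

Thinning: the bird visits that are flagged for review themselves form a Poisson process with rate 0.41 × 11 = 4.51 per hour.
Over the interval, μ = 4.51 × 2 = 9.02 (2 hours).
P(N = 10) = e^(−9.02) · 9.02^10/10! ≈ 0.1188.

0.1188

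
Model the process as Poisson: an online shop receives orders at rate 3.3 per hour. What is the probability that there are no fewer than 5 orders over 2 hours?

Over the interval, μ = 3.3 × 2 = 6.6 (2 hours).
P(N ≥ 5) = 1 − P(N ≤ 4) = 1 − Σ_{j=0}^{4} e^(−μ) μ^j/j! ≈ 0.7873.

0.7873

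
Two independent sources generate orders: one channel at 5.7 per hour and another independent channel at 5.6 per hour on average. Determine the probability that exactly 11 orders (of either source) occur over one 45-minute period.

0.0847

Independent Poisson processes superpose: combined rate λ = 5.7 + 5.6 = 11.3 per hour.
Over the interval, μ = 11.3 × 0.75 = 8.475 (a 45-minute period = 0.75 hours).
P(N = 11) = e^(−8.475) · 8.475^11/11! ≈ 0.0847.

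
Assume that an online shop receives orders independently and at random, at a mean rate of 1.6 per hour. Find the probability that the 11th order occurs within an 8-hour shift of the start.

Over the interval, μ = 1.6 × 8 = 12.8 (an 8-hour shift = 8 hours).
The 11th arrival falls in the interval iff at least 11 events occur there: P(S_11 ≤ t) = P(N ≥ 11) = 1 − P(N ≤ 10) ≈ 0.7307.

0.7307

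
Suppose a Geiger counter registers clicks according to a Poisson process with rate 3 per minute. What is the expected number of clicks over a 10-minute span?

E[N] = λt = 3 × 10 = 30 (a 10-minute span = 10 minutes).

30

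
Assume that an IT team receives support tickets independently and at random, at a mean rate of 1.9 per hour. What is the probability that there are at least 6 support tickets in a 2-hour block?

Over the interval, μ = 1.9 × 2 = 3.8 (a 2-hour block = 2 hours).
P(N ≥ 6) = 1 − P(N ≤ 5) = 1 − Σ_{j=0}^{5} e^(−μ) μ^j/j! ≈ 0.1844.

0.1844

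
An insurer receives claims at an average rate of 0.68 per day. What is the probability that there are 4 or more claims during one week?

Over the interval, μ = 0.68 × 7 = 4.76 (a week = 7 days).
P(N ≥ 4) = 1 − P(N ≤ 3) = 1 − Σ_{j=0}^{3} e^(−μ) μ^j/j! ≈ 0.6997.

0.6997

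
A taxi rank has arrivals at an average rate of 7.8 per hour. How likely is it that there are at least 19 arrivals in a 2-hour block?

Over the interval, μ = 7.8 × 2 = 15.6 (a 2-hour block = 2 hours).
P(N ≥ 19) = 1 − P(N ≤ 18) = 1 − Σ_{j=0}^{18} e^(−μ) μ^j/j! ≈ 0.2253.

0.2253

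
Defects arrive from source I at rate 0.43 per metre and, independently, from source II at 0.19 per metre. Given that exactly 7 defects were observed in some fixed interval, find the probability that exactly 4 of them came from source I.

Given the total, each event is independently from source I with probability p = λ_I/(λ_I+λ_II) = 0.43/0.62 ≈ 0.6935.
So K ~ Binomial(7, 0.43/0.62): P(K = 4) = C(7,4) · (0.43/0.62)^4 · (0.19/0.62)^3 ≈ 0.2331.

0.2331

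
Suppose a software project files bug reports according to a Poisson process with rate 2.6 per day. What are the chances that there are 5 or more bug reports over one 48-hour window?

0.5939

Over the interval, μ = 2.6 × 2 = 5.2 (a 48-hour window = 2 days).
P(N ≥ 5) = 1 − P(N ≤ 4) = 1 − Σ_{j=0}^{4} e^(−μ) μ^j/j! ≈ 0.5939.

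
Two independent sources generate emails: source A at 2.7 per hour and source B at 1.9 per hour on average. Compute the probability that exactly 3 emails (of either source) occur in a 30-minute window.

0.2033

Independent Poisson processes superpose: combined rate λ = 2.7 + 1.9 = 4.6 per hour.
Over the interval, μ = 4.6 × 0.5 = 2.3 (a 30-minute window = 0.5 hours).
P(N = 3) = e^(−2.3) · 2.3^3/3! ≈ 0.2033.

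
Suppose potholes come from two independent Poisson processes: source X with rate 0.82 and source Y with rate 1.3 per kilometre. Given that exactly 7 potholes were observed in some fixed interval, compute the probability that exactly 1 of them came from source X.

Given the total, each event is independently from source X with probability p = λ_X/(λ_X+λ_Y) = 0.82/2.12 ≈ 0.3868.
So K ~ Binomial(7, 0.82/2.12): P(K = 1) = C(7,1) · (0.82/2.12)^1 · (1.3/2.12)^6 ≈ 0.1440.

0.1440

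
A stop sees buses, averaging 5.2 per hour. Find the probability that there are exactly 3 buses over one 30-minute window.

Over the interval, μ = 5.2 × 0.5 = 2.6 (a 30-minute window = 0.5 hours).
P(N = 3) = e^(−μ) μ^3/3! = e^(−2.6) · 2.6^3/6 ≈ 0.2176.

0.2176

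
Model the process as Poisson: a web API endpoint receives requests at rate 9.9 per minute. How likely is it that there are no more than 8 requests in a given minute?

0.3442

With mean μ = 9.9 per minute,
P(N ≤ 8) = Σ_{j=0}^{8} e^(−μ) μ^j/j! ≈ 0.3442.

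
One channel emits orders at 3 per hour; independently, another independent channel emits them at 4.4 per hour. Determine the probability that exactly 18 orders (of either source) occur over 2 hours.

Independent Poisson processes superpose: combined rate λ = 3 + 4.4 = 7.4 per hour.
Over the interval, μ = 7.4 × 2 = 14.8 (2 hours).
P(N = 18) = e^(−14.8) · 14.8^18/18! ≈ 0.0677.

0.0677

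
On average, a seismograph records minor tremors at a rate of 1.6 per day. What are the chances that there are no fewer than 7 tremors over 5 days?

0.6866

Over the interval, μ = 1.6 × 5 = 8 (5 days).
P(N ≥ 7) = 1 − P(N ≤ 6) = 1 − Σ_{j=0}^{6} e^(−μ) μ^j/j! ≈ 0.6866.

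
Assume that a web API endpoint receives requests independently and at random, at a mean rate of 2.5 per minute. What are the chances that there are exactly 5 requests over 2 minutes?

Over the interval, μ = 2.5 × 2 = 5 (2 minutes).
P(N = 5) = e^(−μ) μ^5/5! = e^(−5) · 5^5/120 ≈ 0.1755.

0.1755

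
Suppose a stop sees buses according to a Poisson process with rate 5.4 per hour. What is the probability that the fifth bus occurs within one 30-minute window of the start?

0.1371

Over the interval, μ = 5.4 × 0.5 = 2.7 (a 30-minute window = 0.5 hours).
The fifth arrival falls in the interval iff at least 5 events occur there: P(S_5 ≤ t) = P(N ≥ 5) = 1 − P(N ≤ 4) ≈ 0.1371.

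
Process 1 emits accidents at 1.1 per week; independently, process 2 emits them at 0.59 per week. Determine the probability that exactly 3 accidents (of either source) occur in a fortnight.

Independent Poisson processes superpose: combined rate λ = 1.1 + 0.59 = 1.69 per week.
Over the interval, μ = 1.69 × 2 = 3.38 (a fortnight = 2 weeks).
P(N = 3) = e^(−3.38) · 3.38^3/3! ≈ 0.2191.

0.2191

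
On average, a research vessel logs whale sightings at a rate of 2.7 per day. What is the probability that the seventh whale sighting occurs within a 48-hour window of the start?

Over the interval, μ = 2.7 × 2 = 5.4 (a 48-hour window = 2 days).
The seventh arrival falls in the interval iff at least 7 events occur there: P(S_7 ≤ t) = P(N ≥ 7) = 1 − P(N ≤ 6) ≈ 0.2983.

0.2983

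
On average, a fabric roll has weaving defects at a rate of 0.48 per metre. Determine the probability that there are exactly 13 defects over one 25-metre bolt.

Over the interval, μ = 0.48 × 25 = 12 (a 25-metre bolt = 25 metres).
P(N = 13) = e^(−μ) μ^13/13! = e^(−12) · 12^13/6227020800 ≈ 0.1056.

0.1056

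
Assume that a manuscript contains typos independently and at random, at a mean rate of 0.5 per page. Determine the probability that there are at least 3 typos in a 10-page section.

0.8753

Over the interval, μ = 0.5 × 10 = 5 (a 10-page section = 10 pages).
P(N ≥ 3) = 1 − P(N ≤ 2) = 1 − Σ_{j=0}^{2} e^(−μ) μ^j/j! ≈ 0.8753.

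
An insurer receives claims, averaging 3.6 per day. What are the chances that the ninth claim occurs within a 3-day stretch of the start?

0.7498

Over the interval, μ = 3.6 × 3 = 10.8 (a 3-day stretch = 3 days).
The ninth arrival falls in the interval iff at least 9 events occur there: P(S_9 ≤ t) = P(N ≥ 9) = 1 − P(N ≤ 8) ≈ 0.7498.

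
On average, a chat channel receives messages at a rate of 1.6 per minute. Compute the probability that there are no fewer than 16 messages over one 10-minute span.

Over the interval, μ = 1.6 × 10 = 16 (a 10-minute span = 10 minutes).
P(N ≥ 16) = 1 − P(N ≤ 15) = 1 − Σ_{j=0}^{15} e^(−μ) μ^j/j! ≈ 0.5333.

0.5333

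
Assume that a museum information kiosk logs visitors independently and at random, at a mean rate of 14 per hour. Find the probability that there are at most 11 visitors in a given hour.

0.2600

With mean μ = 14 per hour,
P(N ≤ 11) = Σ_{j=0}^{11} e^(−μ) μ^j/j! ≈ 0.2600.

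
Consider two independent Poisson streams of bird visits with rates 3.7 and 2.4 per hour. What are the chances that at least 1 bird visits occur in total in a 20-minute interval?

Independent Poisson processes superpose: combined rate λ = 3.7 + 2.4 = 6.1 per hour.
Over the interval, μ = 6.1 × 1/3 ≈ 2.03333 (a 20-minute interval = 1/3 hours).
P(N ≥ 1) = 1 − P(N ≤ 0) ≈ 0.8691.

0.8691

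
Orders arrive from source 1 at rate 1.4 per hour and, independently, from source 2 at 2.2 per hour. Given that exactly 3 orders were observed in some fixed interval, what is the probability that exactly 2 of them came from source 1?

Given the total, each event is independently from source 1 with probability p = λ_1/(λ_1+λ_2) = 1.4/3.6 ≈ 0.3889.
So K ~ Binomial(3, 1.4/3.6): P(K = 2) = C(3,2) · (1.4/3.6)^2 · (2.2/3.6)^1 ≈ 0.2773.

0.2773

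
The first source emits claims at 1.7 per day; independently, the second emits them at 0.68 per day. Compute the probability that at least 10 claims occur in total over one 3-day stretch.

0.1840

Independent Poisson processes superpose: combined rate λ = 1.7 + 0.68 = 2.38 per day.
Over the interval, μ = 2.38 × 3 = 7.14 (a 3-day stretch = 3 days).
P(N ≥ 10) = 1 − P(N ≤ 9) ≈ 0.1840.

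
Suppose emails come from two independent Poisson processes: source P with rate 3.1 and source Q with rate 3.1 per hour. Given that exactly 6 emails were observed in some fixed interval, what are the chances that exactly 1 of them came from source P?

0.0938

Given the total, each event is independently from source P with probability p = λ_P/(λ_P+λ_Q) = 3.1/6.2 = 0.5000.
So K ~ Binomial(6, 3.1/6.2): P(K = 1) = C(6,1) · (3.1/6.2)^1 · (3.1/6.2)^5 ≈ 0.0938.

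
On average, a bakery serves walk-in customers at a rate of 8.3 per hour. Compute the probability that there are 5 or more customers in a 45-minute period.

0.7439

Over the interval, μ = 8.3 × 0.75 = 6.225 (a 45-minute period = 0.75 hours).
P(N ≥ 5) = 1 − P(N ≤ 4) = 1 − Σ_{j=0}^{4} e^(−μ) μ^j/j! ≈ 0.7439.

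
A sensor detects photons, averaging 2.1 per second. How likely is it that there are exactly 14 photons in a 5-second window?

0.0625

Over the interval, μ = 2.1 × 5 = 10.5 (a 5-second window = 5 seconds).
P(N = 14) = e^(−μ) μ^14/14! = e^(−10.5) · 10.5^14/87178291200 ≈ 0.0625.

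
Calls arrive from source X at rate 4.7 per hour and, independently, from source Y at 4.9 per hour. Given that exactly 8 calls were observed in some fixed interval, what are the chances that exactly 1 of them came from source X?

0.0354

Given the total, each event is independently from source X with probability p = λ_X/(λ_X+λ_Y) = 4.7/9.6 ≈ 0.4896.
So K ~ Binomial(8, 4.7/9.6): P(K = 1) = C(8,1) · (4.7/9.6)^1 · (4.9/9.6)^7 ≈ 0.0354.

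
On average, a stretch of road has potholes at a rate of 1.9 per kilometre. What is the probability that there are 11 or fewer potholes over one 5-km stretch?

Over the interval, μ = 1.9 × 5 = 9.5 (a 5-km stretch = 5 kilometres).
P(N ≤ 11) = Σ_{j=0}^{11} e^(−μ) μ^j/j! ≈ 0.7520.

0.7520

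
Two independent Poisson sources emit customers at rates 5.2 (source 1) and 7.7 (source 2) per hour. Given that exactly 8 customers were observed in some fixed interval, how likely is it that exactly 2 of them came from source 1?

0.2058

Given the total, each event is independently from source 1 with probability p = λ_1/(λ_1+λ_2) = 5.2/12.9 ≈ 0.4031.
So K ~ Binomial(8, 5.2/12.9): P(K = 2) = C(8,2) · (5.2/12.9)^2 · (7.7/12.9)^6 ≈ 0.2058.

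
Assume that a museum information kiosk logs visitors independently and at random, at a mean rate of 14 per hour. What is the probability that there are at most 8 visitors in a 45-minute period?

Over the interval, μ = 14 × 0.75 = 10.5 (a 45-minute period = 0.75 hours).
P(N ≤ 8) = Σ_{j=0}^{8} e^(−μ) μ^j/j! ≈ 0.2794.

0.2794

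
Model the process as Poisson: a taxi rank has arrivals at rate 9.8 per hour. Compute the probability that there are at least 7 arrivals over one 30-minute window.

0.2233

Over the interval, μ = 9.8 × 0.5 = 4.9 (a 30-minute window = 0.5 hours).
P(N ≥ 7) = 1 − P(N ≤ 6) = 1 − Σ_{j=0}^{6} e^(−μ) μ^j/j! ≈ 0.2233.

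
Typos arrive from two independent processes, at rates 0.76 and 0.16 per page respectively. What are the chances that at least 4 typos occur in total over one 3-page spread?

Independent Poisson processes superpose: combined rate λ = 0.76 + 0.16 = 0.92 per page.
Over the interval, μ = 0.92 × 3 = 2.76 (a 3-page spread = 3 pages).
P(N ≥ 4) = 1 − P(N ≤ 3) ≈ 0.2992.

0.2992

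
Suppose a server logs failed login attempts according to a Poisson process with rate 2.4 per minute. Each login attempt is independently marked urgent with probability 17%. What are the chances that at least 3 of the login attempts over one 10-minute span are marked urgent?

Thinning: the login attempts that are marked urgent themselves form a Poisson process with rate 0.17 × 2.4 = 0.408 per minute.
Over the interval, μ = 0.408 × 10 = 4.08 (a 10-minute span = 10 minutes).
P(N ≥ 3) = 1 − P(N ≤ 2) ≈ 0.7734.

0.7734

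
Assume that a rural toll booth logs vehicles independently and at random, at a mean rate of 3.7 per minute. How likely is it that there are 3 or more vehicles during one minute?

With mean μ = 3.7 per minute,
P(N ≥ 3) = 1 − P(N ≤ 2) = 1 − Σ_{j=0}^{2} e^(−μ) μ^j/j! ≈ 0.7146.

0.7146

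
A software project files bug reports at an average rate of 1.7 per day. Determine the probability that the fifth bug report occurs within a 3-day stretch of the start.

0.5769

Over the interval, μ = 1.7 × 3 = 5.1 (a 3-day stretch = 3 days).
The fifth arrival falls in the interval iff at least 5 events occur there: P(S_5 ≤ t) = P(N ≥ 5) = 1 − P(N ≤ 4) ≈ 0.5769.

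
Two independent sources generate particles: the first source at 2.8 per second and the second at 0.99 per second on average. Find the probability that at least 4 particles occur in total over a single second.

Independent Poisson processes superpose: combined rate λ = 2.8 + 0.99 = 3.79 per second.
So μ = 3.79.
P(N ≥ 4) = 1 − P(N ≤ 3) ≈ 0.5245.

0.5245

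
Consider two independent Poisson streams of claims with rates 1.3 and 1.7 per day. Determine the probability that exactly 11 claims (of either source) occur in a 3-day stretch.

Independent Poisson processes superpose: combined rate λ = 1.3 + 1.7 = 3 per day.
Over the interval, μ = 3 × 3 = 9 (a 3-day stretch = 3 days).
P(N = 11) = e^(−9) · 9^11/11! ≈ 0.0970.

0.0970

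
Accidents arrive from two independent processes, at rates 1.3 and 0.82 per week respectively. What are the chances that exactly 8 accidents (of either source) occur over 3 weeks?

Independent Poisson processes superpose: combined rate λ = 1.3 + 0.82 = 2.12 per week.
Over the interval, μ = 2.12 × 3 = 6.36 (3 weeks).
P(N = 8) = e^(−6.36) · 6.36^8/8! ≈ 0.1148.

0.1148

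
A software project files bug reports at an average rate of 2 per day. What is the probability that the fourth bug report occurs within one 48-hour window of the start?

0.5665

Over the interval, μ = 2 × 2 = 4 (a 48-hour window = 2 days).
The fourth arrival falls in the interval iff at least 4 events occur there: P(S_4 ≤ t) = P(N ≥ 4) = 1 − P(N ≤ 3) ≈ 0.5665.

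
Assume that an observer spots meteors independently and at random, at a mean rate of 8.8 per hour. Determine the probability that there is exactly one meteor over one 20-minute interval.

0.1561

Over the interval, μ = 8.8 × 1/3 ≈ 2.93333 (a 20-minute interval = 1/3 hours).
P(N = 1) = e^(−μ) μ^1/1! = e^(−2.93333) · 2.93333^1/1 ≈ 0.1561.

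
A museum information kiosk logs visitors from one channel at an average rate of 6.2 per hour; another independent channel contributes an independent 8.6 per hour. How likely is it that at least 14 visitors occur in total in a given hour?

0.6174

Independent Poisson processes superpose: combined rate λ = 6.2 + 8.6 = 14.8 per hour.
So μ = 14.8.
P(N ≥ 14) = 1 − P(N ≤ 13) ≈ 0.6174.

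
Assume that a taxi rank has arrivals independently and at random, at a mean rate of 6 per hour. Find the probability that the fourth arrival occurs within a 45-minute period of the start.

0.6577

Over the interval, μ = 6 × 0.75 = 4.5 (a 45-minute period = 0.75 hours).
The fourth arrival falls in the interval iff at least 4 events occur there: P(S_4 ≤ t) = P(N ≥ 4) = 1 − P(N ≤ 3) ≈ 0.6577.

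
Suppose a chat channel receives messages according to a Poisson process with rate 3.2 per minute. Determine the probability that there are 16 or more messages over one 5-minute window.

0.5333

Over the interval, μ = 3.2 × 5 = 16 (a 5-minute window = 5 minutes).
P(N ≥ 16) = 1 − P(N ≤ 15) = 1 − Σ_{j=0}^{15} e^(−μ) μ^j/j! ≈ 0.5333.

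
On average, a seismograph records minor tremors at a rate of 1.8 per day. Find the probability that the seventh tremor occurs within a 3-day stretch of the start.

Over the interval, μ = 1.8 × 3 = 5.4 (a 3-day stretch = 3 days).
The seventh arrival falls in the interval iff at least 7 events occur there: P(S_7 ≤ t) = P(N ≥ 7) = 1 − P(N ≤ 6) ≈ 0.2983.

0.2983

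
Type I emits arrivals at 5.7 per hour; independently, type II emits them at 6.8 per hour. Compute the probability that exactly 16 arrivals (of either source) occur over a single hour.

Independent Poisson processes superpose: combined rate λ = 5.7 + 6.8 = 12.5 per hour.
So μ = 12.5.
P(N = 16) = e^(−12.5) · 12.5^16/16! ≈ 0.0633.

0.0633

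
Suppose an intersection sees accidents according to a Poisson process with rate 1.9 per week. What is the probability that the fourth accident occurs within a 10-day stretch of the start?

0.2891

Over the interval, μ = 1.9 × 10/7 ≈ 2.71429 (a 10-day stretch = 10/7 weeks).
The fourth arrival falls in the interval iff at least 4 events occur there: P(S_4 ≤ t) = P(N ≥ 4) = 1 − P(N ≤ 3) ≈ 0.2891.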